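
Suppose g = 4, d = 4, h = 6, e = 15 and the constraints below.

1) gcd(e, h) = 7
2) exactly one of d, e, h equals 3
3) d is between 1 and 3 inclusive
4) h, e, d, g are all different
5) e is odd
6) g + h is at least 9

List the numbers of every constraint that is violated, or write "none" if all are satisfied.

Violated: 1, 2, 3, 4.

1) gcd(15, 6) = 3, not 7  false
2) d=4, e=15, h=6; 0 of them equal 3, not exactly one  false
3) d = 4 is outside [1, 3]  false
4) d = g = 4, not all different  false
5) e = 15 is odd  true
6) g + h = 4 + 6 = 10; 10 ≥ 9  true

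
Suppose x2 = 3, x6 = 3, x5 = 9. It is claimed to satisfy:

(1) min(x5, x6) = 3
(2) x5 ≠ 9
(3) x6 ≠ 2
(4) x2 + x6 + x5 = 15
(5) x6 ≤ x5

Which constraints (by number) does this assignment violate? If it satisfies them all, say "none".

Violated: 2.

(1) min(9, 3) = 3  ✔
(2) x5 = 9, but 9 is required to differ  ✘
(3) x6 = 3, and 3 ≠ 2  ✔
(4) x2 + x6 + x5 = 3 + 3 + 9 = 15  ✔
(5) x6 = 3, x5 = 9; 3 ≤ 9  ✔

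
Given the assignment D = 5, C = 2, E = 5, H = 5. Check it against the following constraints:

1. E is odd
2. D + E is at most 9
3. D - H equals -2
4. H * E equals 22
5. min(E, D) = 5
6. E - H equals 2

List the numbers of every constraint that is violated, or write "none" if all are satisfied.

Constraints 2, 3, 4, 6 are violated.

1. E = 5 is odd — satisfied.
2. D + E = 5 + 5 = 10; 10 > 9, bound 9 not met — violated.
3. D - H = 5 - 5 = 0, not -2 — violated.
4. H * E = 5 * 5 = 25, not 22 — violated.
5. min(5, 5) = 5 — satisfied.
6. E - H = 5 - 5 = 0, not 2 — violated.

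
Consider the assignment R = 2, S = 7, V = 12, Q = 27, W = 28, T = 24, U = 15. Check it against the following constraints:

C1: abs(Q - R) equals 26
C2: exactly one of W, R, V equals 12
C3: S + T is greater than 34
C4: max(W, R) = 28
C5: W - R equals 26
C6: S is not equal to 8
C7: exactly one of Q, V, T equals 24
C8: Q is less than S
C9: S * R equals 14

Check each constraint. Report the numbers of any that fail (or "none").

The assignment fails constraints 1, 3, 8.

C1: abs(27 - 2) = 25, not 26 — violated.
C2: W=28, R=2, V=12; 1 of them equals 12 — satisfied.
C3: S + T = 7 + 24 = 31; 31 ≤ 34, bound 34 not met — violated.
C4: max(28, 2) = 28 — satisfied.
C5: W - R = 28 - 2 = 26 — satisfied.
C6: S = 7, and 7 ≠ 8 — satisfied.
C7: Q=27, V=12, T=24; 1 of them equals 24 — satisfied.
C8: Q = 27, S = 7; 27 ≥ 7 (want <) — violated.
C9: S * R = 7 * 2 = 14 — satisfied.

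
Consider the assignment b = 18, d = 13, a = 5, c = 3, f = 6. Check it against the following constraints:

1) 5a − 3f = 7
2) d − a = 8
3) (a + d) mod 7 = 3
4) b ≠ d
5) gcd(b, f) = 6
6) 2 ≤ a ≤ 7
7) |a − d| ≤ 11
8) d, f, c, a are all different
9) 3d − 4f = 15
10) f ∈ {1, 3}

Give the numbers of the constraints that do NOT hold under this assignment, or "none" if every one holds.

Constraints 3, 10 are violated.

1) 5a − 3f = 5(5) − 3(6) = 7  OK
2) d − a = 13 − 5 = 8  OK
3) a + d = 18; 18 mod 7 = 4, not 3  FAIL
4) b = 18, d = 13; distinct  OK
5) gcd(18, 6) = 6  OK
6) a = 5 lies in [2, 7]  OK
7) |5 − 13| = 8; 8 ≤ 11  OK
8) values 13, 6, 3, 5 are pairwise distinct  OK
9) 3d − 4f = 3(13) − 4(6) = 15  OK
10) f = 6 is not in {1, 3}  FAIL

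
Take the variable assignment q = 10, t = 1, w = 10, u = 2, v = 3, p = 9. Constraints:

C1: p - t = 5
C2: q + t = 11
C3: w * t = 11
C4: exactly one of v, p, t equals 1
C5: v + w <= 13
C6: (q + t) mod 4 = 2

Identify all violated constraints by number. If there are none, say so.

C1: p - t = 9 - 1 = 8, not 5 — does not hold.
C2: q + t = 10 + 1 = 11 — holds.
C3: w * t = 10 * 1 = 10, not 11 — does not hold.
C4: v=3, p=9, t=1; 1 of them equals 1 — holds.
C5: v + w = 3 + 10 = 13; 13 ≤ 13 — holds.
C6: q + t = 11; 11 mod 4 = 3, not 2 — does not hold.

Constraints 1, 3, and 6 are violated.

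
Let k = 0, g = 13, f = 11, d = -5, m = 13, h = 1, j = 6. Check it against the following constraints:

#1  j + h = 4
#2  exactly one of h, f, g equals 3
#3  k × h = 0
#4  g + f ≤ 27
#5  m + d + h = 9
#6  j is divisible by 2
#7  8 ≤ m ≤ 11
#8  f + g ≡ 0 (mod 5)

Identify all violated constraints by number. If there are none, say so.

#1 j + h = 6 + 1 = 7, not 4 — violated.
#2 h=1, f=11, g=13; 0 of them equal 3, not exactly one — violated.
#3 k × h = 0 × 1 = 0 — OK.
#4 g + f = 13 + 11 = 24; 24 ≤ 27 — OK.
#5 m + d + h = 13 + (-5) + 1 = 9 — OK.
#6 6 / 2 = 3, so 2 divides 6 — OK.
#7 m = 13 is outside [8, 11] — violated.
#8 f + g = 24; 24 mod 5 = 4, not 0 — violated.

Violated: 1, 2, 7, 8.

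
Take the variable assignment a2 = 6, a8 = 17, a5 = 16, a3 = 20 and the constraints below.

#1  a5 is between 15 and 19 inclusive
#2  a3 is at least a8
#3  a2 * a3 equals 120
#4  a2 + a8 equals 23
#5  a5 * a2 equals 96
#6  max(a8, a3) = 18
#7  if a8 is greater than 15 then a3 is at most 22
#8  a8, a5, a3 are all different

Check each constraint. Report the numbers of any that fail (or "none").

#1 a5 = 16 lies in [15, 19] — OK.
#2 a3 = 20, a8 = 17; 20 ≥ 17 — OK.
#3 a2 * a3 = 6 * 20 = 120 — OK.
#4 a2 + a8 = 6 + 17 = 23 — OK.
#5 a5 * a2 = 16 * 6 = 96 — OK.
#6 max(17, 20) = 20, not 18 — violated.
#7 a8 = 17 > 15, so we need a3 ≤ 22; a3 = 20 ≤ 22 — OK.
#8 values 17, 16, 20 are pairwise distinct — OK.

Violated: 6.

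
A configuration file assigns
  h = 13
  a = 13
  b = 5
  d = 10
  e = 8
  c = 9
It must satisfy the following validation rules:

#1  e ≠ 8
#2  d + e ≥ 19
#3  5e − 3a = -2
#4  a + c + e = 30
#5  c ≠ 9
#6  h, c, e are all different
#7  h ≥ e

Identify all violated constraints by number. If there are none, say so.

#1 e = 8, but 8 is required to differ  ✘
#2 d + e = 10 + 8 = 18; 18 < 19, bound 19 not met  ✘
#3 5e − 3a = 5(8) − 3(13) = 1, not -2  ✘
#4 a + c + e = 13 + 9 + 8 = 30  ✔
#5 c = 9, but 9 is required to differ  ✘
#6 values 13, 9, 8 are pairwise distinct  ✔
#7 h = 13, e = 8; 13 ≥ 8  ✔

Violated: 1, 2, 3, and 5.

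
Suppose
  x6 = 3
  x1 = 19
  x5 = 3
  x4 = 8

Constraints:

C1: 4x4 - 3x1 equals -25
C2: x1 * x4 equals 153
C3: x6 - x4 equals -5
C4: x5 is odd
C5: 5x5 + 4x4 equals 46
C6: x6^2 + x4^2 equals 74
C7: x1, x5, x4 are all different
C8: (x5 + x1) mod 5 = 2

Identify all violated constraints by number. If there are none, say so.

No — constraints 2, 5, and 6 are not satisfied.

C1: 4x4 - 3x1 = 4(8) - 3(19) = -25 — OK.
C2: x1 * x4 = 19 * 8 = 152, not 153 — violated.
C3: x6 - x4 = 3 - 8 = -5 — OK.
C4: x5 = 3 is odd — OK.
C5: 5x5 + 4x4 = 5(3) + 4(8) = 47, not 46 — violated.
C6: x6^2 + x4^2 = 3^2 + 8^2 = 9 + 64 = 73, not 74 — violated.
C7: values 19, 3, 8 are pairwise distinct — OK.
C8: x5 + x1 = 22; 22 mod 5 = 2 — OK.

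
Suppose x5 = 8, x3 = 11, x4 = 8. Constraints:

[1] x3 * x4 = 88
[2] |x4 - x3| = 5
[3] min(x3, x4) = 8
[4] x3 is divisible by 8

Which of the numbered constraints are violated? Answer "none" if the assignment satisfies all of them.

Constraints 2, 4 are violated.

[1] x3 * x4 = 11 * 8 = 88 — satisfied.
[2] |8 - 11| = 3, not 5 — violated.
[3] min(11, 8) = 8 — satisfied.
[4] 11 = 8*1 + 3, so 8 does not divide 11 — violated.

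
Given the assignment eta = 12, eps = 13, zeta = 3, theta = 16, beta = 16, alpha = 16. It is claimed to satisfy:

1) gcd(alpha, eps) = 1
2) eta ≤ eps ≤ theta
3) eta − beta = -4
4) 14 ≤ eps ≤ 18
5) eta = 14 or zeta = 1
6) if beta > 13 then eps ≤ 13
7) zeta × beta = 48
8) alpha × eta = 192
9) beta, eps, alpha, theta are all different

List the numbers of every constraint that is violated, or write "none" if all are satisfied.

1) gcd(16, 13) = 1 — holds.
2) values 12 ≤ 13 ≤ 16 — holds.
3) eta − beta = 12 − 16 = -4 — holds.
4) eps = 13 is outside [14, 18] — fails.
5) eta = 12 ≠ 14 and zeta = 3 ≠ 1; both disjuncts false — fails.
6) beta = 16 > 13, so we need eps ≤ 13; eps = 13 ≤ 13 — holds.
7) zeta × beta = 3 × 16 = 48 — holds.
8) alpha × eta = 16 × 12 = 192 — holds.
9) beta = alpha = 16, not all different — fails.

Constraints 4, 5, 9 do not hold.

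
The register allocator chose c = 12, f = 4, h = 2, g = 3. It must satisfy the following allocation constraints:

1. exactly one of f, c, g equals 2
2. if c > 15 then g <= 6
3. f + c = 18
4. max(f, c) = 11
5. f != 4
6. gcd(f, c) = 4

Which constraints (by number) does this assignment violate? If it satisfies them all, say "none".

1. f=4, c=12, g=3; 0 of them equal 2, not exactly one  FAIL
2. c = 12, not > 15; antecedent false, conditional vacuously true  OK
3. f + c = 4 + 12 = 16, not 18  FAIL
4. max(4, 12) = 12, not 11  FAIL
5. f = 4, but 4 is required to differ  FAIL
6. gcd(4, 12) = 4  OK

Constraints 1, 3, 4, and 5 are violated.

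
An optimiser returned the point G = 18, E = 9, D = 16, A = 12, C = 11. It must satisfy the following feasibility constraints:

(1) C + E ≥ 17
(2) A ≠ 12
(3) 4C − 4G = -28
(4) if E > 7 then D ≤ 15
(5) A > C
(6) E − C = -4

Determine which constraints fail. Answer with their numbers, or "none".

No — constraints 2, 4, and 6 are not satisfied.

(1) C + E = 11 + 9 = 20; 20 ≥ 17  OK
(2) A = 12, but 12 is required to differ  FAIL
(3) 4C − 4G = 4(11) − 4(18) = -28  OK
(4) E = 9 > 7, so we need D ≤ 15; but D = 16 > 15  FAIL
(5) A = 12, C = 11; 12 > 11  OK
(6) E − C = 9 − 11 = -2, not -4  FAIL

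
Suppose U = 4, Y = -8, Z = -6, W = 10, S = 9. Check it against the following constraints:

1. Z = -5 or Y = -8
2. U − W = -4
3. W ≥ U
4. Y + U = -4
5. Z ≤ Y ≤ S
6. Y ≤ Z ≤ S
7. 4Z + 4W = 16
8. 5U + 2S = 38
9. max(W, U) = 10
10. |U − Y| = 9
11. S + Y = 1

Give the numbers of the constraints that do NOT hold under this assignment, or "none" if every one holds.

No — constraints 2, 5, and 10 are not satisfied.

1. Z = -6 ≠ -5, but Y = -8 = -8 (second disjunct) — OK.
2. U − W = 4 − 10 = -6, not -4 — violated.
3. W = 10, U = 4; 10 ≥ 4 — OK.
4. Y + U = -8 + 4 = -4 — OK.
5. values -6, -8, 9; Z = -6 is not ≤ Y = -8 — violated.
6. values -8 ≤ -6 ≤ 9 — OK.
7. 4Z + 4W = 4(-6) + 4(10) = 16 — OK.
8. 5U + 2S = 5(4) + 2(9) = 38 — OK.
9. max(10, 4) = 10 — OK.
10. |4 − (-8)| = 12, not 9 — violated.
11. S + Y = 9 + (-8) = 1 — OK.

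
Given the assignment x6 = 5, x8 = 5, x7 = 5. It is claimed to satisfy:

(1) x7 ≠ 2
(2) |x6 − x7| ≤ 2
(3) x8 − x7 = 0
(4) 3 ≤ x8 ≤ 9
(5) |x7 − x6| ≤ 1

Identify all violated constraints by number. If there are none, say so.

(1) x7 = 5, and 5 ≠ 2  yes
(2) |5 − 5| = 0; 0 ≤ 2  yes
(3) x8 − x7 = 5 − 5 = 0  yes
(4) x8 = 5 lies in [3, 9]  yes
(5) |5 − 5| = 0; 0 ≤ 1  yes

The assignment satisfies every constraint.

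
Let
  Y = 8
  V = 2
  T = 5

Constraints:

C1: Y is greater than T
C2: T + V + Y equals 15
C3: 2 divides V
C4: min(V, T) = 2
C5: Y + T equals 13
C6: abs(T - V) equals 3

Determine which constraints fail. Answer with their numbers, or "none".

C1: Y = 8, T = 5; 8 > 5 — satisfied.
C2: T + V + Y = 5 + 2 + 8 = 15 — satisfied.
C3: 2 / 2 = 1, so 2 divides 2 — satisfied.
C4: min(2, 5) = 2 — satisfied.
C5: Y + T = 8 + 5 = 13 — satisfied.
C6: abs(5 - 2) = 3 — satisfied.

The assignment satisfies every constraint.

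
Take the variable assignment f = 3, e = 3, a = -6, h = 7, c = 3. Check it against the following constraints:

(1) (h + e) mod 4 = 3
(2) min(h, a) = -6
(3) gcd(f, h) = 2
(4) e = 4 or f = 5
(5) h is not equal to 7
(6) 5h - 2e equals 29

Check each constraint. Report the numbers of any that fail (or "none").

(1) h + e = 10; 10 mod 4 = 2, not 3 — fails.
(2) min(7, -6) = -6 — holds.
(3) gcd(3, 7) = 1, not 2 — fails.
(4) e = 3 ≠ 4 and f = 3 ≠ 5; both disjuncts false — fails.
(5) h = 7, but 7 is required to differ — fails.
(6) 5h - 2e = 5(7) - 2(3) = 29 — holds.

Violated: 1, 3, 4, and 5.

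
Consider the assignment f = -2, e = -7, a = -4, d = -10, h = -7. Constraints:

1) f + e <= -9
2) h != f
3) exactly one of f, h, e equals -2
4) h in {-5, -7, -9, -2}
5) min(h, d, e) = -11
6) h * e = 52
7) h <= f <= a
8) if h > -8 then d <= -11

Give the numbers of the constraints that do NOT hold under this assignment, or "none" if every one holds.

Constraints 5, 6, 7, 8 are violated.

1) f + e = -2 + (-7) = -9; -9 ≤ -9  ✔
2) h = -7, f = -2; distinct  ✔
3) f=-2, h=-7, e=-7; 1 of them equals -2  ✔
4) h = -7 is in {-5, -7, -9, -2}  ✔
5) min(-7, -10, -7) = -10, not -11  ✘
6) h * e = -7 * (-7) = 49, not 52  ✘
7) values -7, -2, -4; f = -2 is not <= a = -4  ✘
8) h = -7 > -8, so we need d ≤ -11; but d = -10 > -11  ✘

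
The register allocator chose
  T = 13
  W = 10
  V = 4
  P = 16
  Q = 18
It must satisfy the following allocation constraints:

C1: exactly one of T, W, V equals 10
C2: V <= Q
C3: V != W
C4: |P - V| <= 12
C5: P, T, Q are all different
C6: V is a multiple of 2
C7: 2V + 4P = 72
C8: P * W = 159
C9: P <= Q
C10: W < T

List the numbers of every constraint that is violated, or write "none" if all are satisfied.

C1: T=13, W=10, V=4; 1 of them equals 10  holds
C2: V = 4, Q = 18; 4 ≤ 18  holds
C3: V = 4, W = 10; distinct  holds
C4: |16 - 4| = 12; 12 ≤ 12  holds
C5: values 16, 13, 18 are pairwise distinct  holds
C6: 4 / 2 = 2, so 2 divides 4  holds
C7: 2V + 4P = 2(4) + 4(16) = 72  holds
C8: P * W = 16 * 10 = 160, not 159  fails
C9: P = 16, Q = 18; 16 ≤ 18  holds
C10: W = 10, T = 13; 10 < 13  holds

Constraint 8 does not hold.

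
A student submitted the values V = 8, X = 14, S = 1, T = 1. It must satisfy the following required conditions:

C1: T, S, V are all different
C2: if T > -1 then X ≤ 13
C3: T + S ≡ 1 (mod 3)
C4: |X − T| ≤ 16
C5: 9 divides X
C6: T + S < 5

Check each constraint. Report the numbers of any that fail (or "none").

The assignment fails constraints 1, 2, 3, 5.

C1: T = S = 1, not all different  ✘
C2: T = 1 > -1, so we need X ≤ 13; but X = 14 > 13  ✘
C3: T + S = 2; 2 mod 3 = 2, not 1  ✘
C4: |14 − 1| = 13; 13 ≤ 16  ✔
C5: 14 = 9×1 + 5, so 9 does not divide 14  ✘
C6: T + S = 1 + 1 = 2; 2 < 5  ✔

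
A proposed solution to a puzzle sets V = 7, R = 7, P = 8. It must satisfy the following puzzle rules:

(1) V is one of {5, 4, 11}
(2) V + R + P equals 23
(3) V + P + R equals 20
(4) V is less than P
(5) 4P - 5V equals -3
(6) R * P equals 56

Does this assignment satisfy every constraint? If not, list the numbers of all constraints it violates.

(1) V = 7 is not in {5, 4, 11}  no
(2) V + R + P = 7 + 7 + 8 = 22, not 23  no
(3) V + P + R = 7 + 8 + 7 = 22, not 20  no
(4) V = 7, P = 8; 7 < 8  yes
(5) 4P - 5V = 4(8) - 5(7) = -3  yes
(6) R * P = 7 * 8 = 56  yes

The assignment fails constraints 1, 2, and 3.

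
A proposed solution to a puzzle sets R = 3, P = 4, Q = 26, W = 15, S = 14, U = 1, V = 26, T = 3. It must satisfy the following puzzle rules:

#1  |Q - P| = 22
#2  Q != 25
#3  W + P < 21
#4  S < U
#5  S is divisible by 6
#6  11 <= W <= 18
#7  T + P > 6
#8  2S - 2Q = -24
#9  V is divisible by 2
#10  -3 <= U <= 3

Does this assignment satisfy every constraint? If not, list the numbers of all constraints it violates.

#1 |26 - 4| = 22  ✔
#2 Q = 26, and 26 ≠ 25  ✔
#3 W + P = 15 + 4 = 19; 19 < 21  ✔
#4 S = 14, U = 1; 14 ≥ 1 (want <)  ✘
#5 14 = 6*2 + 2, so 6 does not divide 14  ✘
#6 W = 15 lies in [11, 18]  ✔
#7 T + P = 3 + 4 = 7; 7 > 6  ✔
#8 2S - 2Q = 2(14) - 2(26) = -24  ✔
#9 26 / 2 = 13, so 2 divides 26  ✔
#10 U = 1 lies in [-3, 3]  ✔

No — constraints 4 and 5 are not satisfied.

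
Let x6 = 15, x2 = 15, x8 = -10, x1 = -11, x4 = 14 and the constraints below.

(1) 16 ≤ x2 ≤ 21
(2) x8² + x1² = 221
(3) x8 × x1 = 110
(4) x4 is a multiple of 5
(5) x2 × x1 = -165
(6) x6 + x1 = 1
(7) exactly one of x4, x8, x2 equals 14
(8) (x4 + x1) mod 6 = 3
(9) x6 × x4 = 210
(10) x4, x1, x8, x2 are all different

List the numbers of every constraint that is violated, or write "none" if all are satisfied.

Constraints 1, 4, and 6 do not hold.

(1) x2 = 15 is outside [16, 21]  no
(2) x8² + x1² = (-10)² + (-11)² = 100 + 121 = 221  yes
(3) x8 × x1 = -10 × (-11) = 110  yes
(4) 14 = 5×2 + 4, so 5 does not divide 14  no
(5) x2 × x1 = 15 × (-11) = -165  yes
(6) x6 + x1 = 15 + (-11) = 4, not 1  no
(7) x4=14, x8=-10, x2=15; 1 of them equals 14  yes
(8) x4 + x1 = 3; 3 mod 6 = 3  yes
(9) x6 × x4 = 15 × 14 = 210  yes
(10) values 14, -11, -10, 15 are pairwise distinct  yes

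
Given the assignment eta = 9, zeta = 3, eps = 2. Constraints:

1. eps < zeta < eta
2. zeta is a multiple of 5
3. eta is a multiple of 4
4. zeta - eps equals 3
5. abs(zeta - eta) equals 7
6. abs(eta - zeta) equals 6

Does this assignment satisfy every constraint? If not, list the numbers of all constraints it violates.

Violated: 2, 3, 4, and 5.

1. values 2 < 3 < 9 — OK.
2. 3 = 5*0 + 3, so 5 does not divide 3 — violated.
3. 9 = 4*2 + 1, so 4 does not divide 9 — violated.
4. zeta - eps = 3 - 2 = 1, not 3 — violated.
5. abs(3 - 9) = 6, not 7 — violated.
6. abs(9 - 3) = 6 — OK.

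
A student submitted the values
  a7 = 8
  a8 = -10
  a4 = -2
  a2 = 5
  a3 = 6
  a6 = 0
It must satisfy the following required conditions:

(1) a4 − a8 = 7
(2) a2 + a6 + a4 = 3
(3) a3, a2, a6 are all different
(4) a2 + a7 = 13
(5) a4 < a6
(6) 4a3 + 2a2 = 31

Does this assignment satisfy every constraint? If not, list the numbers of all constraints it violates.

The assignment fails constraints 1 and 6.

(1) a4 − a8 = -2 − (-10) = 8, not 7 — violated.
(2) a2 + a6 + a4 = 5 + 0 + (-2) = 3 — satisfied.
(3) values 6, 5, 0 are pairwise distinct — satisfied.
(4) a2 + a7 = 5 + 8 = 13 — satisfied.
(5) a4 = -2, a6 = 0; -2 < 0 — satisfied.
(6) 4a3 + 2a2 = 4(6) + 2(5) = 34, not 31 — violated.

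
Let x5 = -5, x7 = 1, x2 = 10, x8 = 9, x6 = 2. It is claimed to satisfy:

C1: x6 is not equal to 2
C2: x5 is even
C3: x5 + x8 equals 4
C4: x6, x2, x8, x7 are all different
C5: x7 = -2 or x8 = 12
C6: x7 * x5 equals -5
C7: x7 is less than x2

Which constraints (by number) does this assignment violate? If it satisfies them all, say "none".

Violated: 1, 2, and 5.

C1: x6 = 2, but 2 is required to differ  false
C2: x5 = -5 is odd  false
C3: x5 + x8 = -5 + 9 = 4  true
C4: values 2, 10, 9, 1 are pairwise distinct  true
C5: x7 = 1 ≠ -2 and x8 = 9 ≠ 12; both disjuncts false  false
C6: x7 * x5 = 1 * (-5) = -5  true
C7: x7 = 1, x2 = 10; 1 < 10  true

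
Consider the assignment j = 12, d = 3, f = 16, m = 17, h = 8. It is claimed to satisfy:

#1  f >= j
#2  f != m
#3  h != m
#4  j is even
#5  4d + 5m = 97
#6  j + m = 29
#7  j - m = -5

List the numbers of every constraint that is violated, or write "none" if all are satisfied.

None — every constraint holds.

#1 f = 16, j = 12; 16 ≥ 12 — holds.
#2 f = 16, m = 17; distinct — holds.
#3 h = 8, m = 17; distinct — holds.
#4 j = 12 is even — holds.
#5 4d + 5m = 4(3) + 5(17) = 97 — holds.
#6 j + m = 12 + 17 = 29 — holds.
#7 j - m = 12 - 17 = -5 — holds.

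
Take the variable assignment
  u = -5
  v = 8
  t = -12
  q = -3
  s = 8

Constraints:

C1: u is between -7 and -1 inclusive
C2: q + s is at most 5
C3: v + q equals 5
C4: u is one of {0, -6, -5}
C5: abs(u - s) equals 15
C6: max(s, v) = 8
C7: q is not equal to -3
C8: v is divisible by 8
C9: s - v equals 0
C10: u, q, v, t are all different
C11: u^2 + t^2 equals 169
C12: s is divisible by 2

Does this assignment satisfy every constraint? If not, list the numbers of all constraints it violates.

Constraints 5, 7 are violated.

C1: u = -5 lies in [-7, -1]  holds
C2: q + s = -3 + 8 = 5; 5 ≤ 5  holds
C3: v + q = 8 + (-3) = 5  holds
C4: u = -5 is in {0, -6, -5}  holds
C5: abs(-5 - 8) = 13, not 15  fails
C6: max(8, 8) = 8  holds
C7: q = -3, but -3 is required to differ  fails
C8: 8 / 8 = 1, so 8 divides 8  holds
C9: s - v = 8 - 8 = 0  holds
C10: values -5, -3, 8, -12 are pairwise distinct  holds
C11: u^2 + t^2 = (-5)^2 + (-12)^2 = 25 + 144 = 169  holds
C12: 8 / 2 = 4, so 2 divides 8  holds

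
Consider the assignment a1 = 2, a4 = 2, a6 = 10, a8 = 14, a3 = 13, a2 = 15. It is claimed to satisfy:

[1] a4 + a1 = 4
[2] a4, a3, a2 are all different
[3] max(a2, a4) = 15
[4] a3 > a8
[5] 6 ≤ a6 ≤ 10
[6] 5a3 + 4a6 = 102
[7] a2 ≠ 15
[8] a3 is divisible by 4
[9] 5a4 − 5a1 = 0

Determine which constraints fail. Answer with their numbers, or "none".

[1] a4 + a1 = 2 + 2 = 4  yes
[2] values 2, 13, 15 are pairwise distinct  yes
[3] max(15, 2) = 15  yes
[4] a3 = 13, a8 = 14; 13 ≤ 14 (want >)  no
[5] a6 = 10 lies in [6, 10]  yes
[6] 5a3 + 4a6 = 5(13) + 4(10) = 105, not 102  no
[7] a2 = 15, but 15 is required to differ  no
[8] 13 = 4×3 + 1, so 4 does not divide 13  no
[9] 5a4 − 5a1 = 5(2) − 5(2) = 0  yes

Constraints 4, 6, 7, 8 do not hold.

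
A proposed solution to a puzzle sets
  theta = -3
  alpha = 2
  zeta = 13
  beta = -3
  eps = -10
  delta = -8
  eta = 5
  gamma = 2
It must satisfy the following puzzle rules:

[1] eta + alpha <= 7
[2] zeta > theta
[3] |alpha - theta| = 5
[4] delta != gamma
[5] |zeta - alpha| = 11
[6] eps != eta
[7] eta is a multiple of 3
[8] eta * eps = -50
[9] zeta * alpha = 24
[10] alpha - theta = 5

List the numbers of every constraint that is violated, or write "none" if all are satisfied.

Constraints 7, 9 do not hold.

[1] eta + alpha = 5 + 2 = 7; 7 ≤ 7  ✔
[2] zeta = 13, theta = -3; 13 > -3  ✔
[3] |2 - (-3)| = 5  ✔
[4] delta = -8, gamma = 2; distinct  ✔
[5] |13 - 2| = 11  ✔
[6] eps = -10, eta = 5; distinct  ✔
[7] 5 = 3*1 + 2, so 3 does not divide 5  ✘
[8] eta * eps = 5 * (-10) = -50  ✔
[9] zeta * alpha = 13 * 2 = 26, not 24  ✘
[10] alpha - theta = 2 - (-3) = 5  ✔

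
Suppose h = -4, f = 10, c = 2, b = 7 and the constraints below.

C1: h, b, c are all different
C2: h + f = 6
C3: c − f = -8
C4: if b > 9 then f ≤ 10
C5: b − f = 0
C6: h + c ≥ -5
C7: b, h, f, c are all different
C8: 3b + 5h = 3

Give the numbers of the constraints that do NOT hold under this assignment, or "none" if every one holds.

Violated: 5 and 8.

C1: values -4, 7, 2 are pairwise distinct  OK
C2: h + f = -4 + 10 = 6  OK
C3: c − f = 2 − 10 = -8  OK
C4: b = 7, not > 9; antecedent false, conditional vacuously true  OK
C5: b − f = 7 − 10 = -3, not 0  FAIL
C6: h + c = -4 + 2 = -2; -2 ≥ -5  OK
C7: values 7, -4, 10, 2 are pairwise distinct  OK
C8: 3b + 5h = 3(7) + 5(-4) = 1, not 3  FAIL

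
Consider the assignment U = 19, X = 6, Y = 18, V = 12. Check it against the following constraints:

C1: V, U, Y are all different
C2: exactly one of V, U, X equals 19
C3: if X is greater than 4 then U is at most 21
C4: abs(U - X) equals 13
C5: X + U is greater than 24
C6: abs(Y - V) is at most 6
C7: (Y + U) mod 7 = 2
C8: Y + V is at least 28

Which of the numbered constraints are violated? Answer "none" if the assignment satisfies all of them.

C1: values 12, 19, 18 are pairwise distinct — holds.
C2: V=12, U=19, X=6; 1 of them equals 19 — holds.
C3: X = 6 > 4, so we need U ≤ 21; U = 19 ≤ 21 — holds.
C4: abs(19 - 6) = 13 — holds.
C5: X + U = 6 + 19 = 25; 25 > 24 — holds.
C6: abs(18 - 12) = 6; 6 ≤ 6 — holds.
C7: Y + U = 37; 37 mod 7 = 2 — holds.
C8: Y + V = 18 + 12 = 30; 30 ≥ 28 — holds.

None — every constraint holds.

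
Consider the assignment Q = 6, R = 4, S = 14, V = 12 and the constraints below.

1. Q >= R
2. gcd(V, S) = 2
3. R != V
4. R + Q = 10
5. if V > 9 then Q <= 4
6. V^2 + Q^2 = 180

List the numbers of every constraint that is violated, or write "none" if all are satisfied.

Constraint 5 is violated.

1. Q = 6, R = 4; 6 ≥ 4  OK
2. gcd(12, 14) = 2  OK
3. R = 4, V = 12; distinct  OK
4. R + Q = 4 + 6 = 10  OK
5. V = 12 > 9, so we need Q ≤ 4; but Q = 6 > 4  FAIL
6. V^2 + Q^2 = 12^2 + 6^2 = 144 + 36 = 180  OK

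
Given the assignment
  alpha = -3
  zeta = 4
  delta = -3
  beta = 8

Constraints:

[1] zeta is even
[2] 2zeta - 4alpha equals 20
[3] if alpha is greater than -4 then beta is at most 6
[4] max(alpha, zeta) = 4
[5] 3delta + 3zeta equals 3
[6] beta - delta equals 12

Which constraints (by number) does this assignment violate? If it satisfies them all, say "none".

[1] zeta = 4 is even  ✔
[2] 2zeta - 4alpha = 2(4) - 4(-3) = 20  ✔
[3] alpha = -3 > -4, so we need beta ≤ 6; but beta = 8 > 6  ✘
[4] max(-3, 4) = 4  ✔
[5] 3delta + 3zeta = 3(-3) + 3(4) = 3  ✔
[6] beta - delta = 8 - (-3) = 11, not 12  ✘

Constraints 3, 6 do not hold.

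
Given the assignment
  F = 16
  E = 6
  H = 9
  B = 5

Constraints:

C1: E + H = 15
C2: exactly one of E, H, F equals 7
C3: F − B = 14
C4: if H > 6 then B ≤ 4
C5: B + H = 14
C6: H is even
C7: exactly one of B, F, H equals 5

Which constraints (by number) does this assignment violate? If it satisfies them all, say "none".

Constraints 2, 3, 4, 6 do not hold.

C1: E + H = 6 + 9 = 15 — holds.
C2: E=6, H=9, F=16; 0 of them equal 7, not exactly one — does not hold.
C3: F − B = 16 − 5 = 11, not 14 — does not hold.
C4: H = 9 > 6, so we need B ≤ 4; but B = 5 > 4 — does not hold.
C5: B + H = 5 + 9 = 14 — holds.
C6: H = 9 is odd — does not hold.
C7: B=5, F=16, H=9; 1 of them equals 5 — holds.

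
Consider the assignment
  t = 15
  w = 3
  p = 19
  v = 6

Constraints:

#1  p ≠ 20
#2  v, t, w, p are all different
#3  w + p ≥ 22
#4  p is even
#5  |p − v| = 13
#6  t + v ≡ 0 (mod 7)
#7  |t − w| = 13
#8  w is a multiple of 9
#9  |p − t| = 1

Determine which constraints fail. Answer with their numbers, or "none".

Violated: 4, 7, 8, and 9.

#1 p = 19, and 19 ≠ 20 — satisfied.
#2 values 6, 15, 3, 19 are pairwise distinct — satisfied.
#3 w + p = 3 + 19 = 22; 22 ≥ 22 — satisfied.
#4 p = 19 is odd — violated.
#5 |19 − 6| = 13 — satisfied.
#6 t + v = 21; 21 mod 7 = 0 — satisfied.
#7 |15 − 3| = 12, not 13 — violated.
#8 3 = 9×0 + 3, so 9 does not divide 3 — violated.
#9 |19 − 15| = 4, not 1 — violated.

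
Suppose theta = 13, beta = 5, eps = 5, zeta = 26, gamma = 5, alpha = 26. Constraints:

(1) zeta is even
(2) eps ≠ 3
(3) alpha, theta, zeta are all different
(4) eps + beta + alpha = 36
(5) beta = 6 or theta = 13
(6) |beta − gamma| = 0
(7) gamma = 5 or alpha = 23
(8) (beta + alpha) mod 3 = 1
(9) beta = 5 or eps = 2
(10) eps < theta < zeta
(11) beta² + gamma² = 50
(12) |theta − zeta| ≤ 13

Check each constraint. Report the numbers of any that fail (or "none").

(1) zeta = 26 is even — holds.
(2) eps = 5, and 5 ≠ 3 — holds.
(3) alpha = zeta = 26, not all different — does not hold.
(4) eps + beta + alpha = 5 + 5 + 26 = 36 — holds.
(5) beta = 5 ≠ 6, but theta = 13 = 13 (second disjunct) — holds.
(6) |5 − 5| = 0 — holds.
(7) gamma = 5 = 5 (first disjunct) — holds.
(8) beta + alpha = 31; 31 mod 3 = 1 — holds.
(9) beta = 5 = 5 (first disjunct) — holds.
(10) values 5 < 13 < 26 — holds.
(11) beta² + gamma² = 5² + 5² = 25 + 25 = 50 — holds.
(12) |13 − 26| = 13; 13 ≤ 13 — holds.

Constraint 3 is violated.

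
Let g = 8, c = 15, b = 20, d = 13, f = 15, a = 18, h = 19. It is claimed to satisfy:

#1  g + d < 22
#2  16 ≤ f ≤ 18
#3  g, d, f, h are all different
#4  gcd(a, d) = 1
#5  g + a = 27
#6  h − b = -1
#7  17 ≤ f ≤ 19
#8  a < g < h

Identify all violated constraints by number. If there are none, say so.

#1 g + d = 8 + 13 = 21; 21 < 22 — holds.
#2 f = 15 is outside [16, 18] — does not hold.
#3 values 8, 13, 15, 19 are pairwise distinct — holds.
#4 gcd(18, 13) = 1 — holds.
#5 g + a = 8 + 18 = 26, not 27 — does not hold.
#6 h − b = 19 − 20 = -1 — holds.
#7 f = 15 is outside [17, 19] — does not hold.
#8 values 18, 8, 19; a = 18 is not < g = 8 — does not hold.

Constraints 2, 5, 7, and 8 are violated.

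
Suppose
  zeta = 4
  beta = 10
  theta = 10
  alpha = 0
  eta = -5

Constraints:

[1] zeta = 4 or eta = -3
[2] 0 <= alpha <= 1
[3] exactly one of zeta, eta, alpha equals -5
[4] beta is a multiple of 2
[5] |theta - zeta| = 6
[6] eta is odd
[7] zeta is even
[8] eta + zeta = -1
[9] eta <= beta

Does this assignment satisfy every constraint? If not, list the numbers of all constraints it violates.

None — every constraint holds.

[1] zeta = 4 = 4 (first disjunct)  OK
[2] alpha = 0 lies in [0, 1]  OK
[3] zeta=4, eta=-5, alpha=0; 1 of them equals -5  OK
[4] 10 / 2 = 5, so 2 divides 10  OK
[5] |10 - 4| = 6  OK
[6] eta = -5 is odd  OK
[7] zeta = 4 is even  OK
[8] eta + zeta = -5 + 4 = -1  OK
[9] eta = -5, beta = 10; -5 ≤ 10  OK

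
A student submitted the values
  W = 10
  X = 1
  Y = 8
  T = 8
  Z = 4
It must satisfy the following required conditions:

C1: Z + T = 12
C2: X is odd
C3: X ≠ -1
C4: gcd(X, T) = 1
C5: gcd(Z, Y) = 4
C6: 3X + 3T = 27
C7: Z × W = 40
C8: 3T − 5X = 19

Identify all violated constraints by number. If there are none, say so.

No violations.

C1: Z + T = 4 + 8 = 12 — satisfied.
C2: X = 1 is odd — satisfied.
C3: X = 1, and 1 ≠ -1 — satisfied.
C4: gcd(1, 8) = 1 — satisfied.
C5: gcd(4, 8) = 4 — satisfied.
C6: 3X + 3T = 3(1) + 3(8) = 27 — satisfied.
C7: Z × W = 4 × 10 = 40 — satisfied.
C8: 3T − 5X = 3(8) − 5(1) = 19 — satisfied.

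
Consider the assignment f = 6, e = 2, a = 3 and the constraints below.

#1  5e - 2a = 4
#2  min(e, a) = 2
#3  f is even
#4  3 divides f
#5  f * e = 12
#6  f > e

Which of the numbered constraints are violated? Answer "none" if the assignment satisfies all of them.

#1 5e - 2a = 5(2) - 2(3) = 4  ✔
#2 min(2, 3) = 2  ✔
#3 f = 6 is even  ✔
#4 6 / 3 = 2, so 3 divides 6  ✔
#5 f * e = 6 * 2 = 12  ✔
#6 f = 6, e = 2; 6 > 2  ✔

No violations.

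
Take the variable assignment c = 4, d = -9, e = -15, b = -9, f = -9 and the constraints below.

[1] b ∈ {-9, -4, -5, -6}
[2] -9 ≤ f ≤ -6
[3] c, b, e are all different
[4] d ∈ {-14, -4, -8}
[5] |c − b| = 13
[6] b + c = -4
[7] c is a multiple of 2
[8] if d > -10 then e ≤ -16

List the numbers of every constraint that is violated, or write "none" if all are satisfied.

No — constraints 4, 6, and 8 are not satisfied.

[1] b = -9 is in {-9, -4, -5, -6}  true
[2] f = -9 lies in [-9, -6]  true
[3] values 4, -9, -15 are pairwise distinct  true
[4] d = -9 is not in {-14, -4, -8}  false
[5] |4 − (-9)| = 13  true
[6] b + c = -9 + 4 = -5, not -4  false
[7] 4 / 2 = 2, so 2 divides 4  true
[8] d = -9 > -10, so we need e ≤ -16; but e = -15 > -16  false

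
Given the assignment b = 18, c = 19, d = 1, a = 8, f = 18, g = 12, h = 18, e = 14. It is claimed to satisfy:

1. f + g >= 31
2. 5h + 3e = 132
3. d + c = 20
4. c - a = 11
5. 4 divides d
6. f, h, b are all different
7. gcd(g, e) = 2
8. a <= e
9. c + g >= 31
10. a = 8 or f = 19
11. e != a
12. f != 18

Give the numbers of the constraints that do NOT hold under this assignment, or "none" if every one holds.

Constraints 1, 5, 6, and 12 are violated.

1. f + g = 18 + 12 = 30; 30 < 31, bound 31 not met — violated.
2. 5h + 3e = 5(18) + 3(14) = 132 — OK.
3. d + c = 1 + 19 = 20 — OK.
4. c - a = 19 - 8 = 11 — OK.
5. 1 = 4*0 + 1, so 4 does not divide 1 — violated.
6. f = h = 18, not all different — violated.
7. gcd(12, 14) = 2 — OK.
8. a = 8, e = 14; 8 ≤ 14 — OK.
9. c + g = 19 + 12 = 31; 31 ≥ 31 — OK.
10. a = 8 = 8 (first disjunct) — OK.
11. e = 14, a = 8; distinct — OK.
12. f = 18, but 18 is required to differ — violated.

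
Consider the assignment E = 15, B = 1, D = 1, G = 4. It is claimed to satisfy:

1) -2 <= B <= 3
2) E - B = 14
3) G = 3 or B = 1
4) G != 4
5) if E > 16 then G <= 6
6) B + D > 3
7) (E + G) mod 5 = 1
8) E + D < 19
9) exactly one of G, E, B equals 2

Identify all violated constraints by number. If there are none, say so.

The assignment fails constraints 4, 6, 7, and 9.

1) B = 1 lies in [-2, 3] — holds.
2) E - B = 15 - 1 = 14 — holds.
3) G = 4 ≠ 3, but B = 1 = 1 (second disjunct) — holds.
4) G = 4, but 4 is required to differ — fails.
5) E = 15, not > 16; antecedent false, conditional vacuously true — holds.
6) B + D = 1 + 1 = 2; 2 ≤ 3, bound 3 not met — fails.
7) E + G = 19; 19 mod 5 = 4, not 1 — fails.
8) E + D = 15 + 1 = 16; 16 < 19 — holds.
9) G=4, E=15, B=1; 0 of them equal 2, not exactly one — fails.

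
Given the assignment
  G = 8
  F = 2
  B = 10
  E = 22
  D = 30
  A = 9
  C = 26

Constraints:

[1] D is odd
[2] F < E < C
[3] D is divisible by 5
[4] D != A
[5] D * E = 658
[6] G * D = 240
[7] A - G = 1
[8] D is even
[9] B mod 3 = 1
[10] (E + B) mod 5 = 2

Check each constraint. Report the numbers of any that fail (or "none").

[1] D = 30 is even  ✘
[2] values 2 < 22 < 26  ✔
[3] 30 / 5 = 6, so 5 divides 30  ✔
[4] D = 30, A = 9; distinct  ✔
[5] D * E = 30 * 22 = 660, not 658  ✘
[6] G * D = 8 * 30 = 240  ✔
[7] A - G = 9 - 8 = 1  ✔
[8] D = 30 is even  ✔
[9] 10 mod 3 = 1  ✔
[10] E + B = 32; 32 mod 5 = 2  ✔

The assignment fails constraints 1 and 5.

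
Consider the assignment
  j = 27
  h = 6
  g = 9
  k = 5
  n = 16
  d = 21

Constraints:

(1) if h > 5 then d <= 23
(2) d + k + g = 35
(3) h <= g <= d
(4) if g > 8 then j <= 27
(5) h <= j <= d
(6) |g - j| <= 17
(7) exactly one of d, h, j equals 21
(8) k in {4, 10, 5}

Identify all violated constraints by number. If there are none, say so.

(1) h = 6 > 5, so we need d ≤ 23; d = 21 ≤ 23 — holds.
(2) d + k + g = 21 + 5 + 9 = 35 — holds.
(3) values 6 <= 9 <= 21 — holds.
(4) g = 9 > 8, so we need j ≤ 27; j = 27 ≤ 27 — holds.
(5) values 6, 27, 21; j = 27 is not <= d = 21 — fails.
(6) |9 - 27| = 18; 18 > 17, exceeds bound 17 — fails.
(7) d=21, h=6, j=27; 1 of them equals 21 — holds.
(8) k = 5 is in {4, 10, 5} — holds.

Violated: 5, 6.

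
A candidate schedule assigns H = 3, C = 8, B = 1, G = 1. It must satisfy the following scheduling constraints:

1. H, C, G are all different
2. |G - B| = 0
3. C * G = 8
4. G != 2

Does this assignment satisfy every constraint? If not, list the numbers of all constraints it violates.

1. values 3, 8, 1 are pairwise distinct  OK
2. |1 - 1| = 0  OK
3. C * G = 8 * 1 = 8  OK
4. G = 1, and 1 ≠ 2  OK

All constraints are satisfied.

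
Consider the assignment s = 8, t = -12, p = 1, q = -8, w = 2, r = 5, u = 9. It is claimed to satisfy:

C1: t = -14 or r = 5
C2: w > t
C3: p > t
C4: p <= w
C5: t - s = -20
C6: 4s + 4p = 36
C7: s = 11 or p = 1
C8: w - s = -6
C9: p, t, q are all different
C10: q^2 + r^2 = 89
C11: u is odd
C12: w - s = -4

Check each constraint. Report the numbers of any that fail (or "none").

The assignment fails constraint 12.

C1: t = -12 ≠ -14, but r = 5 = 5 (second disjunct) — holds.
C2: w = 2, t = -12; 2 > -12 — holds.
C3: p = 1, t = -12; 1 > -12 — holds.
C4: p = 1, w = 2; 1 ≤ 2 — holds.
C5: t - s = -12 - 8 = -20 — holds.
C6: 4s + 4p = 4(8) + 4(1) = 36 — holds.
C7: s = 8 ≠ 11, but p = 1 = 1 (second disjunct) — holds.
C8: w - s = 2 - 8 = -6 — holds.
C9: values 1, -12, -8 are pairwise distinct — holds.
C10: q^2 + r^2 = (-8)^2 + 5^2 = 64 + 25 = 89 — holds.
C11: u = 9 is odd — holds.
C12: w - s = 2 - 8 = -6, not -4 — does not hold.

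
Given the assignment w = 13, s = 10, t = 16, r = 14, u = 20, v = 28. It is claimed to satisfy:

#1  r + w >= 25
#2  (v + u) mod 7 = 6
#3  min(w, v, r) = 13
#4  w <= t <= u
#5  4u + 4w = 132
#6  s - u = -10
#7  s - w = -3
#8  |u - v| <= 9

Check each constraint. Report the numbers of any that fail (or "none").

None — every constraint holds.

#1 r + w = 14 + 13 = 27; 27 ≥ 25  OK
#2 v + u = 48; 48 mod 7 = 6  OK
#3 min(13, 28, 14) = 13  OK
#4 values 13 <= 16 <= 20  OK
#5 4u + 4w = 4(20) + 4(13) = 132  OK
#6 s - u = 10 - 20 = -10  OK
#7 s - w = 10 - 13 = -3  OK
#8 |20 - 28| = 8; 8 ≤ 9  OK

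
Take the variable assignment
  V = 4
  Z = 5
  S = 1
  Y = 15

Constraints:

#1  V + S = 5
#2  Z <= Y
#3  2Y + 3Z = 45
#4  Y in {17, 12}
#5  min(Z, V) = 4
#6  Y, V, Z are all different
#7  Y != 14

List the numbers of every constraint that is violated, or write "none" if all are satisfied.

#1 V + S = 4 + 1 = 5  ✓
#2 Z = 5, Y = 15; 5 ≤ 15  ✓
#3 2Y + 3Z = 2(15) + 3(5) = 45  ✓
#4 Y = 15 is not in {17, 12}  ✗
#5 min(5, 4) = 4  ✓
#6 values 15, 4, 5 are pairwise distinct  ✓
#7 Y = 15, and 15 ≠ 14  ✓

Violated: 4.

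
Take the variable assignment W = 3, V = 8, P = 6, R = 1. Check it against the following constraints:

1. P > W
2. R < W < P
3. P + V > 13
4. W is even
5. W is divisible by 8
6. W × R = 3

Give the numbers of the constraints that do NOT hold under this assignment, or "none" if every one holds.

The assignment fails constraints 4, 5.

1. P = 6, W = 3; 6 > 3 — OK.
2. values 1 < 3 < 6 — OK.
3. P + V = 6 + 8 = 14; 14 > 13 — OK.
4. W = 3 is odd — violated.
5. 3 = 8×0 + 3, so 8 does not divide 3 — violated.
6. W × R = 3 × 1 = 3 — OK.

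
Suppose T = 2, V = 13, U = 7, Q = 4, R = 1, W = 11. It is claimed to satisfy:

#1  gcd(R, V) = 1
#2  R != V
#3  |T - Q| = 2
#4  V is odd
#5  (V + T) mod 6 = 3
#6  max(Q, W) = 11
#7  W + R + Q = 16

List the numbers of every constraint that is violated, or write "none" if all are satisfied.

No violations.

#1 gcd(1, 13) = 1  OK
#2 R = 1, V = 13; distinct  OK
#3 |2 - 4| = 2  OK
#4 V = 13 is odd  OK
#5 V + T = 15; 15 mod 6 = 3  OK
#6 max(4, 11) = 11  OK
#7 W + R + Q = 11 + 1 + 4 = 16  OK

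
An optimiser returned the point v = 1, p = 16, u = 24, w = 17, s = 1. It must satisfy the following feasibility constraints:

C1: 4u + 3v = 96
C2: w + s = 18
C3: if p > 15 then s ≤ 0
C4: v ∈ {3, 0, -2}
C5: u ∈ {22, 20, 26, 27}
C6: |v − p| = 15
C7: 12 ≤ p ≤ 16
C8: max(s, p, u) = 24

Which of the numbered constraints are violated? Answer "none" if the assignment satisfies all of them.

C1: 4u + 3v = 4(24) + 3(1) = 99, not 96 — violated.
C2: w + s = 17 + 1 = 18 — OK.
C3: p = 16 > 15, so we need s ≤ 0; but s = 1 > 0 — violated.
C4: v = 1 is not in {3, 0, -2} — violated.
C5: u = 24 is not in {22, 20, 26, 27} — violated.
C6: |1 − 16| = 15 — OK.
C7: p = 16 lies in [12, 16] — OK.
C8: max(1, 16, 24) = 24 — OK.

Constraints 1, 3, 4, and 5 are violated.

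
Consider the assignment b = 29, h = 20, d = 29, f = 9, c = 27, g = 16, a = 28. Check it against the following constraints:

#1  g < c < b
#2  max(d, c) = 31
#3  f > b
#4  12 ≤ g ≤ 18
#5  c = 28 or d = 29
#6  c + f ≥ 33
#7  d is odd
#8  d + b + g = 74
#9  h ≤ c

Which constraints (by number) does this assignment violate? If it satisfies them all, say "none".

#1 values 16 < 27 < 29  OK
#2 max(29, 27) = 29, not 31  FAIL
#3 f = 9, b = 29; 9 ≤ 29 (want >)  FAIL
#4 g = 16 lies in [12, 18]  OK
#5 c = 27 ≠ 28, but d = 29 = 29 (second disjunct)  OK
#6 c + f = 27 + 9 = 36; 36 ≥ 33  OK
#7 d = 29 is odd  OK
#8 d + b + g = 29 + 29 + 16 = 74  OK
#9 h = 20, c = 27; 20 ≤ 27  OK

Constraints 2 and 3 are violated.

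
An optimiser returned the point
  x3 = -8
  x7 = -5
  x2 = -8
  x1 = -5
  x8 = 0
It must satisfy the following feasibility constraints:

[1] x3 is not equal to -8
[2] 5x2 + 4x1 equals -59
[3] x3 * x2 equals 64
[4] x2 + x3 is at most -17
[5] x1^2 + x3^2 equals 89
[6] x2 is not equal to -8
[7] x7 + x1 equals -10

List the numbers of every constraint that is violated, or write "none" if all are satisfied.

[1] x3 = -8, but -8 is required to differ — violated.
[2] 5x2 + 4x1 = 5(-8) + 4(-5) = -60, not -59 — violated.
[3] x3 * x2 = -8 * (-8) = 64 — satisfied.
[4] x2 + x3 = -8 + (-8) = -16; -16 > -17, bound -17 not met — violated.
[5] x1^2 + x3^2 = (-5)^2 + (-8)^2 = 25 + 64 = 89 — satisfied.
[6] x2 = -8, but -8 is required to differ — violated.
[7] x7 + x1 = -5 + (-5) = -10 — satisfied.

No — constraints 1, 2, 4, and 6 are not satisfied.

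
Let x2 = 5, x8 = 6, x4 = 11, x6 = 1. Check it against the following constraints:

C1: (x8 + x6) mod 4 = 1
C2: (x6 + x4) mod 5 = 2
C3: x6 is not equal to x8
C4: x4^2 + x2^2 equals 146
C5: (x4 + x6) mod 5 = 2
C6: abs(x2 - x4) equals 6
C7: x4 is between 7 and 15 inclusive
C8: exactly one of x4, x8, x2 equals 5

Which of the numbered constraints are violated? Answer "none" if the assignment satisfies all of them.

No — constraint 1 is not satisfied.

C1: x8 + x6 = 7; 7 mod 4 = 3, not 1  false
C2: x6 + x4 = 12; 12 mod 5 = 2  true
C3: x6 = 1, x8 = 6; distinct  true
C4: x4^2 + x2^2 = 11^2 + 5^2 = 121 + 25 = 146  true
C5: x4 + x6 = 12; 12 mod 5 = 2  true
C6: abs(5 - 11) = 6  true
C7: x4 = 11 lies in [7, 15]  true
C8: x4=11, x8=6, x2=5; 1 of them equals 5  true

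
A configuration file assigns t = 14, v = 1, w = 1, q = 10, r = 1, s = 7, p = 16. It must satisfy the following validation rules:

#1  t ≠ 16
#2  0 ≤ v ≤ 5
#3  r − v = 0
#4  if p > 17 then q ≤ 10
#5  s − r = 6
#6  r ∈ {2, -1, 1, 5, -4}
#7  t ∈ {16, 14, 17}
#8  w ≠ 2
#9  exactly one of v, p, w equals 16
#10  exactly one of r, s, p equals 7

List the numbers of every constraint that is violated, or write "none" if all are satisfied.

#1 t = 14, and 14 ≠ 16  holds
#2 v = 1 lies in [0, 5]  holds
#3 r − v = 1 − 1 = 0  holds
#4 p = 16, not > 17; antecedent false, conditional vacuously true  holds
#5 s − r = 7 − 1 = 6  holds
#6 r = 1 is in {2, -1, 1, 5, -4}  holds
#7 t = 14 is in {16, 14, 17}  holds
#8 w = 1, and 1 ≠ 2  holds
#9 v=1, p=16, w=1; 1 of them equals 16  holds
#10 r=1, s=7, p=16; 1 of them equals 7  holds

No violations.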